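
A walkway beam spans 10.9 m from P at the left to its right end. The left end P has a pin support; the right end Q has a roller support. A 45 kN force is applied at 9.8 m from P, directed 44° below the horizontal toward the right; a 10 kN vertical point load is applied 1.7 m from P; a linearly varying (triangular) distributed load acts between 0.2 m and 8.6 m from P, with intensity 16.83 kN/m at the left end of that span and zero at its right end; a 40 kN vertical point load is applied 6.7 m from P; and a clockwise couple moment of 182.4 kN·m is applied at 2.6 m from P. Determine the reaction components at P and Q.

Resultant of the triangular load: ½ × 16.83 × 8.4 = 70.686 kN, acting at 3 m from P (one-third of the span from the peak).
Taking moments about P: Q_y·10.9 − 45·sin44°·9.8 − 10·1.7 − (½·16.83·8.4)·3 − 40·6.7 − 182.4 = 0 → Q_y = 985.802/10.9 = 90.4406 ≈ 90.44 kN.
ΣF_y = 0: P_y + 90.4406 − 45·sin44° − 10 − ½·16.83·8.4 − 40 = 0 → P_y = 61.51 kN.
ΣF_x = 0: P_x + 45·cos44° = 0 → P_x = -32.37 kN.

P_x = -32.37 kN, P_y = 61.51 kN, Q_y = 90.44 kN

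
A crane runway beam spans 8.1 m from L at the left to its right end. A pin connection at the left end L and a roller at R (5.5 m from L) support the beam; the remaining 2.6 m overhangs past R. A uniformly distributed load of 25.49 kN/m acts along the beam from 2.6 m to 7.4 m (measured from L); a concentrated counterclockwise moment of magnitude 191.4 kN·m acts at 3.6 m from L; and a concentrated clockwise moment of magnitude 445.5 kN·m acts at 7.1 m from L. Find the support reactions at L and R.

Resultant of the distributed load: 25.49 × 4.8 = 122.352 kN at 5 m from L.
ΣM about L: R_y·5.5 − (25.49·4.8)·5 + 191.4 − 445.5 = 0 → R_y = 865.86/5.5 = 157.429 ≈ 157.4 kN.
ΣF_y = 0: L_y + 157.429 − 25.49·4.8 = 0 → L_y = -35.08 kN.
ΣF_x = 0: no horizontal applied forces, so L_x = 0.

L_x = 0, L_y = -35.08 kN, R_y = 157.4 kN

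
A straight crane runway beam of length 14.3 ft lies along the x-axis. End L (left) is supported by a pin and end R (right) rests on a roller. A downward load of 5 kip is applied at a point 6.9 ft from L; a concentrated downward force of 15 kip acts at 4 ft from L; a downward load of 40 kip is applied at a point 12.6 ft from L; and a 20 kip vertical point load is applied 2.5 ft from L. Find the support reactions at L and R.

ΣM about L: R_y·14.3 − 5·6.9 − 15·4 − 40·12.6 − 20·2.5 = 0 → R_y = 648.5/14.3 = 45.3497 ≈ 45.35 kip.
ΣF_y = 0: L_y + 45.3497 − 5 − 15 − 40 − 20 = 0 → L_y = 34.65 kip.
ΣF_x = 0: no horizontal applied forces, so L_x = 0.

L_x = 0, L_y = 34.65 kip, R_y = 45.35 kip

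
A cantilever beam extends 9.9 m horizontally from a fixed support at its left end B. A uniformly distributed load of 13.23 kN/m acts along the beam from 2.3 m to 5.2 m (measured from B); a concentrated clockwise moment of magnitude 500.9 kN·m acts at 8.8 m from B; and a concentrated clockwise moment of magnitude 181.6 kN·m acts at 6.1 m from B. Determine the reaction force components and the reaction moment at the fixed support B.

B_x = 0, B_y = 38.37 kN, M_B = 826.4 kN·m

Resultant of the distributed load: 13.23 × 2.9 = 38.367 kN at 3.75 m from B.
ΣF_x = 0: B_x = 0.
ΣF_y = 0: B_y − 13.23·2.9 = 0 → B_y = 38.37 kN.
ΣM about B: M_B − (13.23·2.9)·3.75 − 500.9 − 181.6 = 0 → M_B = 826.4 kN·m.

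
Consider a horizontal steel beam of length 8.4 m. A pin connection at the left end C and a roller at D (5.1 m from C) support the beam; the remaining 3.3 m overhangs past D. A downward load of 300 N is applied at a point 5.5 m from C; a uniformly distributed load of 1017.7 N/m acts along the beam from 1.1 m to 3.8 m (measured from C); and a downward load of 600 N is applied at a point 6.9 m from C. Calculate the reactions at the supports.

Resultant of the distributed load: 1017.7 × 2.7 = 2747.79 N at 2.45 m from C.
Moments about C: D_y·5.1 − 300·5.5 − (1017.7·2.7)·2.45 − 600·6.9 = 0 → D_y = 12522.0855/5.1 = 2455.31 ≈ 2455 N.
ΣF_y = 0: C_y + 2455.31 − 300 − 1017.7·2.7 − 600 = 0 → C_y = 1192 N.
ΣF_x = 0: no horizontal applied forces, so C_x = 0.

C_x = 0, C_y = 1192 N, D_y = 2455 N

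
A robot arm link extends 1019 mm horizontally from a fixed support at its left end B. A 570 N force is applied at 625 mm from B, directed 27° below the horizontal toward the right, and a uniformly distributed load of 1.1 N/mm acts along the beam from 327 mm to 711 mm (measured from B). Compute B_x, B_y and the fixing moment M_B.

B_x = -507.9 N, B_y = 681.2 N, M_B = 381000 N·mm

Resultant of the distributed load: 1.1 × 384 = 422.4 N at 519 mm from B.
ΣF_x = 0: B_x + 570·cos27° = 0 → B_x = -507.9 N.
ΣF_y = 0: B_y − 570·sin27° − 1.1·384 = 0 → B_y = 681.2 N.
ΣM about B: M_B − 570·sin27°·625 − (1.1·384)·519 = 0 → M_B = 381000 N·mm.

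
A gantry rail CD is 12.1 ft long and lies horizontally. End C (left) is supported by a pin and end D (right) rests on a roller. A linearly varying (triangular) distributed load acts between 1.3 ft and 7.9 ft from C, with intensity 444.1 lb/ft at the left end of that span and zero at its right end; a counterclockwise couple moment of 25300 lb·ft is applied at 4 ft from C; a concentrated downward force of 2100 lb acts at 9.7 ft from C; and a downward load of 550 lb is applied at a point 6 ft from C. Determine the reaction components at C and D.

Resultant of the triangular load: ½ × 444.1 × 6.6 = 1465.53 lb, acting at 3.5 ft from C (one-third of the span from the peak).
Moments about C: D_y·12.1 − (½·444.1·6.6)·3.5 + 25300 − 2100·9.7 − 550·6 = 0 → D_y = 3499.355/12.1 = 289.203 ≈ 289.2 lb.
ΣF_y = 0: C_y + 289.203 − ½·444.1·6.6 − 2100 − 550 = 0 → C_y = 3826 lb.
ΣF_x = 0: no horizontal applied forces, so C_x = 0.

C_x = 0, C_y = 3826 lb, D_y = 289.2 lb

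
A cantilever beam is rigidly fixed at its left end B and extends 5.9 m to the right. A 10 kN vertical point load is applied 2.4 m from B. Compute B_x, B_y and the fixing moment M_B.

ΣF_x = 0: B_x = 0.
ΣF_y = 0: B_y − 10 = 0 → B_y = 10.00 kN.
ΣM about B: M_B − 10·2.4 = 0 → M_B = 24.00 kN·m.

B_x = 0, B_y = 10.00 kN, M_B = 24.00 kN·m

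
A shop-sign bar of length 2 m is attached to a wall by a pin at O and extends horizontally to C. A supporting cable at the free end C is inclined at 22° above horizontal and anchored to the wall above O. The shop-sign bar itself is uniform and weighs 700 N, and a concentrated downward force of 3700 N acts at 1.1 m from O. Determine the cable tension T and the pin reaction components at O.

ΣM about O: T·sin22°·2 − 700·1 − 3700·1.1 = 0 → T = 4770/(2·0.374607) = 6366.67 ≈ 6367 N.
ΣF_x = 0: O_x − T·cos22° = 0 → O_x = 6366.67 × 0.927184 = 5903 N.
ΣF_y = 0: O_y + T·sin22° − 700 − 3700 = 0 → O_y = 4400 − 6366.67 × 0.374607 = 2015 N.

T = 6367 N, O_x = 5903 N, O_y = 2015 N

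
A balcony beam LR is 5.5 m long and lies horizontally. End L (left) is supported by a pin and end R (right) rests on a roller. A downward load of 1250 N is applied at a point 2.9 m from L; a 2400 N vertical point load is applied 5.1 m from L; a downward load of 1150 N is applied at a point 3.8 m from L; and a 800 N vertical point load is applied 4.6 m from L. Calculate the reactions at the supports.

L_x = 0, L_y = 1252 N, R_y = 4348 N

Moments about L: R_y·5.5 − 1250·2.9 − 2400·5.1 − 1150·3.8 − 800·4.6 = 0 → R_y = 23915/5.5 = 4348.18 ≈ 4348 N.
ΣF_y = 0: L_y + 4348.18 − 1250 − 2400 − 1150 − 800 = 0 → L_y = 1252 N.
ΣF_x = 0: no horizontal applied forces, so L_x = 0.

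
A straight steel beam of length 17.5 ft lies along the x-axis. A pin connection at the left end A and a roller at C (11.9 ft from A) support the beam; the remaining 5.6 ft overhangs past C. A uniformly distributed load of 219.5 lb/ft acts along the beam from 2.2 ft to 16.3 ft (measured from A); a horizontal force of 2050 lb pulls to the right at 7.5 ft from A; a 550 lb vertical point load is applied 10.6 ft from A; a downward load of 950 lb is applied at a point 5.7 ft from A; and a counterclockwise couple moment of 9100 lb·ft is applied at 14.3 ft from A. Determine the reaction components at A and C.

Resultant of the distributed load: 219.5 × 14.1 = 3094.95 lb at 9.25 ft from A.
Taking moments about A: C_y·11.9 − (219.5·14.1)·9.25 − 550·10.6 − 950·5.7 + 9100 = 0 → C_y = 30773.2875/11.9 = 2585.99 ≈ 2586 lb.
ΣF_y = 0: A_y + 2585.99 − 219.5·14.1 − 550 − 950 = 0 → A_y = 2009 lb.
ΣF_x = 0: A_x + 2050 = 0 → A_x = -2050 lb.

A_x = -2050 lb, A_y = 2009 lb, C_y = 2586 lb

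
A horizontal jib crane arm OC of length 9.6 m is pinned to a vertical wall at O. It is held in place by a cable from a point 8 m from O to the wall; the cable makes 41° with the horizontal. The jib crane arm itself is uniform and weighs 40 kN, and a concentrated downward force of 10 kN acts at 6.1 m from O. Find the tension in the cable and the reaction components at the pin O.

T = 48.20 kN, O_x = 36.38 kN, O_y = 18.38 kN

ΣM about O: T·sin41°·8 − 40·4.8 − 10·6.1 = 0 → T = 253/(8·0.656059) = 48.2045 ≈ 48.20 kN.
ΣF_x = 0: O_x − T·cos41° = 0 → O_x = 48.2045 × 0.75471 = 36.38 kN.
ΣF_y = 0: O_y + T·sin41° − 40 − 10 = 0 → O_y = 50 − 48.2045 × 0.656059 = 18.38 kN.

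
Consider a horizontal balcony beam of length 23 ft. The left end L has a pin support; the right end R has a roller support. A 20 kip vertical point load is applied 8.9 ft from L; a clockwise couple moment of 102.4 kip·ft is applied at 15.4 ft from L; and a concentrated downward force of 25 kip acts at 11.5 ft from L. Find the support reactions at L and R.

L_x = 0, L_y = 20.31 kip, R_y = 24.69 kip

Taking moments about L: R_y·23 − 20·8.9 − 102.4 − 25·11.5 = 0 → R_y = 567.9/23 = 24.6913 ≈ 24.69 kip.
ΣF_y = 0: L_y + 24.6913 − 20 − 25 = 0 → L_y = 20.31 kip.
ΣF_x = 0: no horizontal applied forces, so L_x = 0.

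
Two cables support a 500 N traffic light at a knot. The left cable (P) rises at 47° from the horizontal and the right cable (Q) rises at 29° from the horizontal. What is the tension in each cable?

ΣF_x = 0: −T_P·cos47° + T_Q·cos29° = 0 → T_Q = 0.779766·T_P.
ΣF_y = 0: T_P·sin47° + T_Q·sin29° = 500.
Substitute: T_P·(0.731354 + 0.779766·0.48481) = 500 → T_P = 450.697 ≈ 450.7 N.
Then T_Q = 0.779766 × 450.697 = 351.4 N.

T_P = 450.7 N, T_Q = 351.4 N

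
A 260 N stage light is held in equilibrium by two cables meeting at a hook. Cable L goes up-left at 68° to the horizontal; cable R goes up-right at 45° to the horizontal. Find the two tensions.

ΣF_x = 0: −T_L·cos68° + T_R·cos45° = 0 → T_R = 0.529774·T_L.
ΣF_y = 0: T_L·sin68° + T_R·sin45° = 260.
Substitute: T_L·(0.927184 + 0.529774·0.707107) = 260 → T_L = 199.725 ≈ 199.7 N.
Then T_R = 0.529774 × 199.725 = 105.8 N.

T_L = 199.7 N, T_R = 105.8 N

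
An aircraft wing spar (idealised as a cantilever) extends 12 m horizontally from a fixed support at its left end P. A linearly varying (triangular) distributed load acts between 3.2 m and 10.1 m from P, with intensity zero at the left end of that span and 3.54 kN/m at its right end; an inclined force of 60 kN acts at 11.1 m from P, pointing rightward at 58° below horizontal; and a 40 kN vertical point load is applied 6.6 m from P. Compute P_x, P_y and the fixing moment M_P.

P_x = -31.80 kN, P_y = 103.1 kN, M_P = 924.1 kN·m

Resultant of the triangular load: ½ × 3.54 × 6.9 = 12.213 kN, acting at 7.8 m from P (one-third of the span from the peak).
ΣF_x = 0: P_x + 60·cos58° = 0 → P_x = -31.80 kN.
ΣF_y = 0: P_y − ½·3.54·6.9 − 60·sin58° − 40 = 0 → P_y = 103.1 kN.
ΣM about P: M_P − (½·3.54·6.9)·7.8 − 60·sin58°·11.1 − 40·6.6 = 0 → M_P = 924.1 kN·m.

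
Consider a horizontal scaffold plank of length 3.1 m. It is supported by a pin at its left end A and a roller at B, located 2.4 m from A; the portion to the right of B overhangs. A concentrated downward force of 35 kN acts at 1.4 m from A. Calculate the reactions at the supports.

Taking moments about A: B_y·2.4 − 35·1.4 = 0 → B_y = 49/2.4 = 20.4167 ≈ 20.42 kN.
ΣF_y = 0: A_y + 20.4167 − 35 = 0 → A_y = 14.58 kN.
ΣF_x = 0: no horizontal applied forces, so A_x = 0.

A_x = 0, A_y = 14.58 kN, B_y = 20.42 kN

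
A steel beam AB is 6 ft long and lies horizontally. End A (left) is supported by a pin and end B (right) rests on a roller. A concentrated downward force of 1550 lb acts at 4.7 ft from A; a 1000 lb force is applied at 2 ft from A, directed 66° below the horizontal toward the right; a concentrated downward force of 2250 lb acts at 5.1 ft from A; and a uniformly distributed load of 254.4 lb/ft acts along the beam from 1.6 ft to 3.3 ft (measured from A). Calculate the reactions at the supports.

Resultant of the distributed load: 254.4 × 1.7 = 432.48 lb at 2.45 ft from A.
Taking moments about A: B_y·6 − 1550·4.7 − 1000·sin66°·2 − 2250·5.1 − (254.4·1.7)·2.45 = 0 → B_y = 21646.7/6 = 3607.78 ≈ 3608 lb.
ΣF_y = 0: A_y + 3607.78 − 1550 − 1000·sin66° − 2250 − 254.4·1.7 = 0 → A_y = 1538 lb.
ΣF_x = 0: A_x + 1000·cos66° = 0 → A_x = -406.7 lb.

A_x = -406.7 lb, A_y = 1538 lb, B_y = 3608 lb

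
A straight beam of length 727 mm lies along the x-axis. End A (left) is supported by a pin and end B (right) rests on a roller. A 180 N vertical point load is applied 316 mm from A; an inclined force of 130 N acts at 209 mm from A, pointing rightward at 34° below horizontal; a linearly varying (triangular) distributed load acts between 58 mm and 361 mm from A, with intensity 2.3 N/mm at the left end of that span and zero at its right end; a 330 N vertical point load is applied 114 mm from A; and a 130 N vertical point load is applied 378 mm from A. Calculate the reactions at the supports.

A_x = -107.8 N, A_y = 766.5 N, B_y = 294.7 N

Resultant of the triangular load: ½ × 2.3 × 303 = 348.45 N, acting at 159 mm from A (one-third of the span from the peak).
Moments about A: B_y·727 − 180·316 − 130·sin34°·209 − (½·2.3·303)·159 − 330·114 − 130·378 = 0 → B_y = 214237/727 = 294.686 ≈ 294.7 N.
ΣF_y = 0: A_y + 294.686 − 180 − 130·sin34° − ½·2.3·303 − 330 − 130 = 0 → A_y = 766.5 N.
ΣF_x = 0: A_x + 130·cos34° = 0 → A_x = -107.8 N.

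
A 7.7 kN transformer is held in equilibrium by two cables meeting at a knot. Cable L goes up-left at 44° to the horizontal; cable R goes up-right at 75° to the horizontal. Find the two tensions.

ΣF_x = 0: −T_L·cos44° + T_R·cos75° = 0 → T_R = 2.77932·T_L.
ΣF_y = 0: T_L·sin44° + T_R·sin75° = 7.7.
Substitute: T_L·(0.694658 + 2.77932·0.965926) = 7.7 → T_L = 2.27859 ≈ 2.279 kN.
Then T_R = 2.77932 × 2.27859 = 6.333 kN.

T_L = 2.279 kN, T_R = 6.333 kN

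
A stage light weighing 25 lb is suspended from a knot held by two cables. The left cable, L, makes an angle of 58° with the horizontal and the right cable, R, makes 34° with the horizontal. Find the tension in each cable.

ΣF_x = 0: −T_L·cos58° + T_R·cos34° = 0 → T_R = 0.639198·T_L.
ΣF_y = 0: T_L·sin58° + T_R·sin34° = 25.
Substitute: T_L·(0.848048 + 0.639198·0.559193) = 25 → T_L = 20.7386 ≈ 20.74 lb.
Then T_R = 0.639198 × 20.7386 = 13.26 lb.

T_L = 20.74 lb, T_R = 13.26 lb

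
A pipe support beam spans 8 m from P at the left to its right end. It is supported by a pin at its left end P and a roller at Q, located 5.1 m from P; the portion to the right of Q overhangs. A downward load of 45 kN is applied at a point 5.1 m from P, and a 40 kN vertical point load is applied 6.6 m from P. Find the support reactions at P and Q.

Moments about P: Q_y·5.1 − 45·5.1 − 40·6.6 = 0 → Q_y = 493.5/5.1 = 96.7647 ≈ 96.76 kN.
ΣF_y = 0: P_y + 96.7647 − 45 − 40 = 0 → P_y = -11.76 kN.
ΣF_x = 0: no horizontal applied forces, so P_x = 0.

P_x = 0, P_y = -11.76 kN, Q_y = 96.76 kN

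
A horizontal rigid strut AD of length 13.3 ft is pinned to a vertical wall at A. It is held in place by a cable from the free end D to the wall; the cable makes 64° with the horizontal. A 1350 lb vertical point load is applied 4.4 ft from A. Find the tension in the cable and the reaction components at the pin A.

T = 496.9 lb, A_x = 217.8 lb, A_y = 903.4 lb

ΣM about A: T·sin64°·13.3 − 1350·4.4 = 0 → T = 5940/(13.3·0.898794) = 496.906 ≈ 496.9 lb.
ΣF_x = 0: A_x − T·cos64° = 0 → A_x = 496.906 × 0.438371 = 217.8 lb.
ΣF_y = 0: A_y + T·sin64° − 1350 = 0 → A_y = 1350 − 496.906 × 0.898794 = 903.4 lb.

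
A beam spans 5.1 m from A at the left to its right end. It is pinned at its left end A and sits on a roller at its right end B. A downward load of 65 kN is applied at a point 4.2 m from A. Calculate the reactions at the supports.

A_x = 0, A_y = 11.47 kN, B_y = 53.53 kN

Moments about A: B_y·5.1 − 65·4.2 = 0 → B_y = 273/5.1 = 53.5294 ≈ 53.53 kN.
ΣF_y = 0: A_y + 53.5294 − 65 = 0 → A_y = 11.47 kN.
ΣF_x = 0: no horizontal applied forces, so A_x = 0.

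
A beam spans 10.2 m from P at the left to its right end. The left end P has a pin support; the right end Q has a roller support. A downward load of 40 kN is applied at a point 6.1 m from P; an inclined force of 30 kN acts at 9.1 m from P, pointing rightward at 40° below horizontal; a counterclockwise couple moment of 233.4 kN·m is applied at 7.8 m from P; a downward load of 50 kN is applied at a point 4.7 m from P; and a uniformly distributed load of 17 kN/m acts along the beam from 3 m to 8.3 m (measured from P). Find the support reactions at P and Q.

P_x = -22.98 kN, P_y = 108.2 kN, Q_y = 91.19 kN

Resultant of the distributed load: 17 × 5.3 = 90.1 kN at 5.65 m from P.
ΣM about P: Q_y·10.2 − 40·6.1 − 30·sin40°·9.1 + 233.4 − 50·4.7 − (17·5.3)·5.65 = 0 → Q_y = 930.146/10.2 = 91.1908 ≈ 91.19 kN.
ΣF_y = 0: P_y + 91.1908 − 40 − 30·sin40° − 50 − 17·5.3 = 0 → P_y = 108.2 kN.
ΣF_x = 0: P_x + 30·cos40° = 0 → P_x = -22.98 kN.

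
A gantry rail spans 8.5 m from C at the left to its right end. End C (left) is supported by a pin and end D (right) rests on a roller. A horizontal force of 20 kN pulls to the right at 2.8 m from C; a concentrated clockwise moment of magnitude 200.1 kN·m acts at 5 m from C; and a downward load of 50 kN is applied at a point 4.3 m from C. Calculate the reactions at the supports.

Taking moments about C: D_y·8.5 − 200.1 − 50·4.3 = 0 → D_y = 415.1/8.5 = 48.8353 ≈ 48.84 kN.
ΣF_y = 0: C_y + 48.8353 − 50 = 0 → C_y = 1.165 kN.
ΣF_x = 0: C_x + 20 = 0 → C_x = -20.00 kN.

C_x = -20.00 kN, C_y = 1.165 kN, D_y = 48.84 kN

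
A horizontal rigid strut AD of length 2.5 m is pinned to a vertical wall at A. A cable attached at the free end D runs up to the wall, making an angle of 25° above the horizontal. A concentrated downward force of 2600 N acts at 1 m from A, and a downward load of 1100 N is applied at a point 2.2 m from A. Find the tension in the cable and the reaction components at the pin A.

ΣM about A: T·sin25°·2.5 − 2600·1 − 1100·2.2 = 0 → T = 5020/(2.5·0.422618) = 4751.34 ≈ 4751 N.
ΣF_x = 0: A_x − T·cos25° = 0 → A_x = 4751.34 × 0.906308 = 4306 N.
ΣF_y = 0: A_y + T·sin25° − 2600 − 1100 = 0 → A_y = 3700 − 4751.34 × 0.422618 = 1692 N.

T = 4751 N, A_x = 4306 N, A_y = 1692 N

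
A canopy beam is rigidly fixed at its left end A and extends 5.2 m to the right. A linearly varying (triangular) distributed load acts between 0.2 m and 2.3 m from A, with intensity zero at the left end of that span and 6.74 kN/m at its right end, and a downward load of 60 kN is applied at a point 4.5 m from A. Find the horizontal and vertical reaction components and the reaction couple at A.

A_x = 0, A_y = 67.08 kN, M_A = 281.3 kN·m

Resultant of the triangular load: ½ × 6.74 × 2.1 = 7.077 kN, acting at 1.6 m from A (one-third of the span from the peak).
ΣF_x = 0: A_x = 0.
ΣF_y = 0: A_y − ½·6.74·2.1 − 60 = 0 → A_y = 67.08 kN.
ΣM about A: M_A − (½·6.74·2.1)·1.6 − 60·4.5 = 0 → M_A = 281.3 kN·m.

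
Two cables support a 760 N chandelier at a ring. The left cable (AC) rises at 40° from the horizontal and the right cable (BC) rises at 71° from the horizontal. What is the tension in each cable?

ΣF_x = 0: −T_AC·cos40° + T_BC·cos71° = 0 → T_BC = 2.35295·T_AC.
ΣF_y = 0: T_AC·sin40° + T_BC·sin71° = 760.
Substitute: T_AC·(0.642788 + 2.35295·0.945519) = 760 → T_AC = 265.035 ≈ 265.0 N.
Then T_BC = 2.35295 × 265.035 = 623.6 N.

T_AC = 265.0 N, T_BC = 623.6 N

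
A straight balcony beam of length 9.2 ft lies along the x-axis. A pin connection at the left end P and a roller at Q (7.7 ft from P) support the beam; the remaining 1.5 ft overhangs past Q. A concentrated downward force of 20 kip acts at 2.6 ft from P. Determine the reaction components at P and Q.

P_x = 0, P_y = 13.25 kip, Q_y = 6.753 kip

Taking moments about P: Q_y·7.7 − 20·2.6 = 0 → Q_y = 52/7.7 = 6.75325 ≈ 6.753 kip.
ΣF_y = 0: P_y + 6.75325 − 20 = 0 → P_y = 13.25 kip.
ΣF_x = 0: no horizontal applied forces, so P_x = 0.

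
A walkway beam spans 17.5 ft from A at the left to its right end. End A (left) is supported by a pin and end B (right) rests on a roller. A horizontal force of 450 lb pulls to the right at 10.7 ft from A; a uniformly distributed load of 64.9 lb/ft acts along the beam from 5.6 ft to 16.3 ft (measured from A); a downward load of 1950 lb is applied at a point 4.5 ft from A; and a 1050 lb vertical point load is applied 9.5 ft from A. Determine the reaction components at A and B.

Resultant of the distributed load: 64.9 × 10.7 = 694.43 lb at 10.95 ft from A.
ΣM about A: B_y·17.5 − (64.9·10.7)·10.95 − 1950·4.5 − 1050·9.5 = 0 → B_y = 26354.0085/17.5 = 1505.94 ≈ 1506 lb.
ΣF_y = 0: A_y + 1505.94 − 64.9·10.7 − 1950 − 1050 = 0 → A_y = 2188 lb.
ΣF_x = 0: A_x + 450 = 0 → A_x = -450.0 lb.

A_x = -450.0 lb, A_y = 2188 lb, B_y = 1506 lb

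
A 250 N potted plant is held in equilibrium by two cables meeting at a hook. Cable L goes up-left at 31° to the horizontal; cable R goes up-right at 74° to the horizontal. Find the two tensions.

T_L = 71.34 N, T_R = 221.9 N

ΣF_x = 0: −T_L·cos31° + T_R·cos74° = 0 → T_R = 3.10976·T_L.
ΣF_y = 0: T_L·sin31° + T_R·sin74° = 250.
Substitute: T_L·(0.515038 + 3.10976·0.961262) = 250 → T_L = 71.3403 ≈ 71.34 N.
Then T_R = 3.10976 × 71.3403 = 221.9 N.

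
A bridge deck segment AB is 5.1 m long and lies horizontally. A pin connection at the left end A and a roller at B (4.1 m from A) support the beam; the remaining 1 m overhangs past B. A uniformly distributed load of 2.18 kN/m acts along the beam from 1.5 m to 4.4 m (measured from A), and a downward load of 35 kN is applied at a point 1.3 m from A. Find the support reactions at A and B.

Resultant of the distributed load: 2.18 × 2.9 = 6.322 kN at 2.95 m from A.
Moments about A: B_y·4.1 − (2.18·2.9)·2.95 − 35·1.3 = 0 → B_y = 64.1499/4.1 = 15.6463 ≈ 15.65 kN.
ΣF_y = 0: A_y + 15.6463 − 2.18·2.9 − 35 = 0 → A_y = 25.68 kN.
ΣF_x = 0: no horizontal applied forces, so A_x = 0.

A_x = 0, A_y = 25.68 kN, B_y = 15.65 kN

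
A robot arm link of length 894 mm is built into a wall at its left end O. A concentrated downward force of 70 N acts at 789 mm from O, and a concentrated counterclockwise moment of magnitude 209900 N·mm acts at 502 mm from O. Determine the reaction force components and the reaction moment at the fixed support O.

ΣF_x = 0: O_x = 0.
ΣF_y = 0: O_y − 70 = 0 → O_y = 70.00 N.
ΣM about O: M_O − 70·789 + 209900 = 0 → M_O = -154700 N·mm.

O_x = 0, O_y = 70.00 N, M_O = -154700 N·mm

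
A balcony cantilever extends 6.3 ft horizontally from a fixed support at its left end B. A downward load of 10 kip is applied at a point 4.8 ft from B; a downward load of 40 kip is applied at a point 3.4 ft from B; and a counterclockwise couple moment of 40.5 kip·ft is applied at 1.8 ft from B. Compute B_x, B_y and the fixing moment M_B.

ΣF_x = 0: B_x = 0.
ΣF_y = 0: B_y − 10 − 40 = 0 → B_y = 50.00 kip.
ΣM about B: M_B − 10·4.8 − 40·3.4 + 40.5 = 0 → M_B = 143.5 kip·ft.

B_x = 0, B_y = 50.00 kip, M_B = 143.5 kip·ft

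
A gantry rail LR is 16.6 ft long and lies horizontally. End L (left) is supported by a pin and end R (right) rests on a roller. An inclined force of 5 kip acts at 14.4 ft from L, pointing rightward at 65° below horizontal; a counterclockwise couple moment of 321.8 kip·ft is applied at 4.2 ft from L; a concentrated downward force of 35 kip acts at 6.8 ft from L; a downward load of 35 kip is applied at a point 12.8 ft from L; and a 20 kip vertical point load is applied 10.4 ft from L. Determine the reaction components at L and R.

ΣM about L: R_y·16.6 − 5·sin65°·14.4 + 321.8 − 35·6.8 − 35·12.8 − 20·10.4 = 0 → R_y = 637.454/16.6 = 38.4008 ≈ 38.40 kip.
ΣF_y = 0: L_y + 38.4008 − 5·sin65° − 35 − 35 − 20 = 0 → L_y = 56.13 kip.
ΣF_x = 0: L_x + 5·cos65° = 0 → L_x = -2.113 kip.

L_x = -2.113 kip, L_y = 56.13 kip, R_y = 38.40 kip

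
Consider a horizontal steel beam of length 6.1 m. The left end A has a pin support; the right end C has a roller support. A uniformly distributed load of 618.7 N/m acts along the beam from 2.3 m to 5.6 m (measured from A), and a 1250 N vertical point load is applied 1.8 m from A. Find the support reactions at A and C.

Resultant of the distributed load: 618.7 × 3.3 = 2041.71 N at 3.95 m from A.
ΣM about A: C_y·6.1 − (618.7·3.3)·3.95 − 1250·1.8 = 0 → C_y = 10314.7545/6.1 = 1690.94 ≈ 1691 N.
ΣF_y = 0: A_y + 1690.94 − 618.7·3.3 − 1250 = 0 → A_y = 1601 N.
ΣF_x = 0: no horizontal applied forces, so A_x = 0.

A_x = 0, A_y = 1601 N, C_y = 1691 N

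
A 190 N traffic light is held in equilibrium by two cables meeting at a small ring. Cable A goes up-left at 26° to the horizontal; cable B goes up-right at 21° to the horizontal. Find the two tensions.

ΣF_x = 0: −T_A·cos26° + T_B·cos21° = 0 → T_B = 0.962739·T_A.
ΣF_y = 0: T_A·sin26° + T_B·sin21° = 190.
Substitute: T_A·(0.438371 + 0.962739·0.358368) = 190 → T_A = 242.537 ≈ 242.5 N.
Then T_B = 0.962739 × 242.537 = 233.5 N.

T_A = 242.5 N, T_B = 233.5 N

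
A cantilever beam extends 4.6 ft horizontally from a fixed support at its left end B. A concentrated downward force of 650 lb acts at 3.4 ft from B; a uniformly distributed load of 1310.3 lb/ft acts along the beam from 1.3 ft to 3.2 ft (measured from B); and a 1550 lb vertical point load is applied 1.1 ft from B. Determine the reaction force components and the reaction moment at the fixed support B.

Resultant of the distributed load: 1310.3 × 1.9 = 2489.57 lb at 2.25 ft from B.
ΣF_x = 0: B_x = 0.
ΣF_y = 0: B_y − 650 − 1310.3·1.9 − 1550 = 0 → B_y = 4690 lb.
ΣM about B: M_B − 650·3.4 − (1310.3·1.9)·2.25 − 1550·1.1 = 0 → M_B = 9517 lb·ft.

B_x = 0, B_y = 4690 lb, M_B = 9517 lb·ft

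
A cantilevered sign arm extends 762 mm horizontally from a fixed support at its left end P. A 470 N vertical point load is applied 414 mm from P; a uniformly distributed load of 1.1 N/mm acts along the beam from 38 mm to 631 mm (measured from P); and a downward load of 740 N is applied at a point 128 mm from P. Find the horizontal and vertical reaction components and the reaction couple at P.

Resultant of the distributed load: 1.1 × 593 = 652.3 N at 334.5 mm from P.
ΣF_x = 0: P_x = 0.
ΣF_y = 0: P_y − 470 − 1.1·593 − 740 = 0 → P_y = 1862 N.
ΣM about P: M_P − 470·414 − (1.1·593)·334.5 − 740·128 = 0 → M_P = 507500 N·mm.

P_x = 0, P_y = 1862 N, M_P = 507500 N·mm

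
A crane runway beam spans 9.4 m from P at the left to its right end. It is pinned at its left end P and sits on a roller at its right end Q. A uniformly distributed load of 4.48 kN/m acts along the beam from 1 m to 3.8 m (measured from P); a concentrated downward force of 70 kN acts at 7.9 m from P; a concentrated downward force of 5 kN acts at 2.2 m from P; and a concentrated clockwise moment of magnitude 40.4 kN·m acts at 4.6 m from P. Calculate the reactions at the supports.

P_x = 0, P_y = 20.04 kN, Q_y = 67.50 kN

Resultant of the distributed load: 4.48 × 2.8 = 12.544 kN at 2.4 m from P.
ΣM about P: Q_y·9.4 − (4.48·2.8)·2.4 − 70·7.9 − 5·2.2 − 40.4 = 0 → Q_y = 634.5056/9.4 = 67.5006 ≈ 67.50 kN.
ΣF_y = 0: P_y + 67.5006 − 4.48·2.8 − 70 − 5 = 0 → P_y = 20.04 kN.
ΣF_x = 0: no horizontal applied forces, so P_x = 0.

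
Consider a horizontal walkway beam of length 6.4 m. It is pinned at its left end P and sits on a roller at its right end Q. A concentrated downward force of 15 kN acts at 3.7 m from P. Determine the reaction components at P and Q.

Taking moments about P: Q_y·6.4 − 15·3.7 = 0 → Q_y = 55.5/6.4 = 8.67188 ≈ 8.672 kN.
ΣF_y = 0: P_y + 8.67188 − 15 = 0 → P_y = 6.328 kN.
ΣF_x = 0: no horizontal applied forces, so P_x = 0.

P_x = 0, P_y = 6.328 kN, Q_y = 8.672 kN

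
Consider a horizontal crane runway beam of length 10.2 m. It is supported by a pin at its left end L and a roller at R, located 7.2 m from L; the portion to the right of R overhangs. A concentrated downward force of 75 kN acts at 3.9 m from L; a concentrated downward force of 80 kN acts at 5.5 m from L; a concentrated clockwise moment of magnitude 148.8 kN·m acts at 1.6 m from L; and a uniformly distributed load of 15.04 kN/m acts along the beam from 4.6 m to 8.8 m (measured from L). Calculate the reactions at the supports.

Resultant of the distributed load: 15.04 × 4.2 = 63.168 kN at 6.7 m from L.
Taking moments about L: R_y·7.2 − 75·3.9 − 80·5.5 − 148.8 − (15.04·4.2)·6.7 = 0 → R_y = 1304.5256/7.2 = 181.184 ≈ 181.2 kN.
ΣF_y = 0: L_y + 181.184 − 75 − 80 − 15.04·4.2 = 0 → L_y = 36.98 kN.
ΣF_x = 0: no horizontal applied forces, so L_x = 0.

L_x = 0, L_y = 36.98 kN, R_y = 181.2 kN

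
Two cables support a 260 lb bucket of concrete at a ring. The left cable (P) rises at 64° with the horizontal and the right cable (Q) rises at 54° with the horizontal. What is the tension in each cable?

ΣF_x = 0: −T_P·cos64° + T_Q·cos54° = 0 → T_Q = 0.745802·T_P.
ΣF_y = 0: T_P·sin64° + T_Q·sin54° = 260.
Substitute: T_P·(0.898794 + 0.745802·0.809017) = 260 → T_P = 173.084 ≈ 173.1 lb.
Then T_Q = 0.745802 × 173.084 = 129.1 lb.

T_P = 173.1 lb, T_Q = 129.1 lb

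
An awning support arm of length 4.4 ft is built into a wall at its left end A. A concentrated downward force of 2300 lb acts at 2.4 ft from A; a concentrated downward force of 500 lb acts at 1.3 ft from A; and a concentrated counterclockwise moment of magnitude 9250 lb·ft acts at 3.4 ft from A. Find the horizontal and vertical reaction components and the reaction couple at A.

A_x = 0, A_y = 2800 lb, M_A = -3080 lb·ft

ΣF_x = 0: A_x = 0.
ΣF_y = 0: A_y − 2300 − 500 = 0 → A_y = 2800 lb.
ΣM about A: M_A − 2300·2.4 − 500·1.3 + 9250 = 0 → M_A = -3080 lb·ft.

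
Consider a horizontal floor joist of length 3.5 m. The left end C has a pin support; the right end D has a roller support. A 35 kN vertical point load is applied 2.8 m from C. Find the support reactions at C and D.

C_x = 0, C_y = 7.000 kN, D_y = 28.00 kN

Taking moments about C: D_y·3.5 − 35·2.8 = 0 → D_y = 98/3.5 = 28.00 kN.
ΣF_y = 0: C_y + 28 − 35 = 0 → C_y = 7.000 kN.
ΣF_x = 0: no horizontal applied forces, so C_x = 0.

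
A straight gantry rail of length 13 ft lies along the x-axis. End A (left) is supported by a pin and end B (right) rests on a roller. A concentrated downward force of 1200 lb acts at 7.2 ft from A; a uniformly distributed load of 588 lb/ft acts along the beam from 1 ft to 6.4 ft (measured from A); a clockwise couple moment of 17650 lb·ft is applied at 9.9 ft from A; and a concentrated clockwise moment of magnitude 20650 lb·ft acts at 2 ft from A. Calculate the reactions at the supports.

Resultant of the distributed load: 588 × 5.4 = 3175.2 lb at 3.7 ft from A.
ΣM about A: B_y·13 − 1200·7.2 − (588·5.4)·3.7 − 17650 − 20650 = 0 → B_y = 58688.24/13 = 4514.48 ≈ 4514 lb.
ΣF_y = 0: A_y + 4514.48 − 1200 − 588·5.4 = 0 → A_y = -139.3 lb.
ΣF_x = 0: no horizontal applied forces, so A_x = 0.

A_x = 0, A_y = -139.3 lb, B_y = 4514 lb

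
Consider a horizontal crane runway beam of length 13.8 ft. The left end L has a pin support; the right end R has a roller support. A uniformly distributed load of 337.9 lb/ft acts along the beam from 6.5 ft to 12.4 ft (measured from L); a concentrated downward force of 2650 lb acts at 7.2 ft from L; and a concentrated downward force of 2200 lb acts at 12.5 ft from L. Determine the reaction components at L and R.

Resultant of the distributed load: 337.9 × 5.9 = 1993.61 lb at 9.45 ft from L.
Moments about L: R_y·13.8 − (337.9·5.9)·9.45 − 2650·7.2 − 2200·12.5 = 0 → R_y = 65419.6145/13.8 = 4740.55 ≈ 4741 lb.
ΣF_y = 0: L_y + 4740.55 − 337.9·5.9 − 2650 − 2200 = 0 → L_y = 2103 lb.
ΣF_x = 0: no horizontal applied forces, so L_x = 0.

L_x = 0, L_y = 2103 lb, R_y = 4741 lb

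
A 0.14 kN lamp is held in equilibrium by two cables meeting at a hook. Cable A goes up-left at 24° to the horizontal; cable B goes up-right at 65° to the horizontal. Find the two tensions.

ΣF_x = 0: −T_A·cos24° + T_B·cos65° = 0 → T_B = 2.16163·T_A.
ΣF_y = 0: T_A·sin24° + T_B·sin65° = 0.14.
Substitute: T_A·(0.406737 + 2.16163·0.906308) = 0.14 → T_A = 0.0591756 ≈ 0.05918 kN.
Then T_B = 2.16163 × 0.0591756 = 0.1279 kN.

T_A = 0.05918 kN, T_B = 0.1279 kN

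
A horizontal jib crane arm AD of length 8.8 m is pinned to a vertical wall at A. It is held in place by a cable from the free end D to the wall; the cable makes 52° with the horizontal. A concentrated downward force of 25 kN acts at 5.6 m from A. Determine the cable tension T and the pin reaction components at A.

ΣM about A: T·sin52°·8.8 − 25·5.6 = 0 → T = 140/(8.8·0.788011) = 20.1889 ≈ 20.19 kN.
ΣF_x = 0: A_x − T·cos52° = 0 → A_x = 20.1889 × 0.615661 = 12.43 kN.
ΣF_y = 0: A_y + T·sin52° − 25 = 0 → A_y = 25 − 20.1889 × 0.788011 = 9.091 kN.

T = 20.19 kN, A_x = 12.43 kN, A_y = 9.091 kN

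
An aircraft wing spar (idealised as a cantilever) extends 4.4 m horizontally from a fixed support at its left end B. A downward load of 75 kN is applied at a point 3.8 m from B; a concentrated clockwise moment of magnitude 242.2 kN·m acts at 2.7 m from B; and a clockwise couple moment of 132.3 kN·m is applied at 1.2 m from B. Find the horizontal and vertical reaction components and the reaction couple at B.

ΣF_x = 0: B_x = 0.
ΣF_y = 0: B_y − 75 = 0 → B_y = 75.00 kN.
ΣM about B: M_B − 75·3.8 − 242.2 − 132.3 = 0 → M_B = 659.5 kN·m.

B_x = 0, B_y = 75.00 kN, M_B = 659.5 kN·m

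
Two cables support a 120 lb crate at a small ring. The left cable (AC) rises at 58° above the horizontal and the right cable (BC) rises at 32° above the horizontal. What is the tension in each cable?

T_AC = 101.8 lb, T_BC = 63.59 lb

ΣF_x = 0: −T_AC·cos58° + T_BC·cos32° = 0 → T_BC = 0.624869·T_AC.
ΣF_y = 0: T_AC·sin58° + T_BC·sin32° = 120.
Substitute: T_AC·(0.848048 + 0.624869·0.529919) = 120 → T_AC = 101.766 ≈ 101.8 lb.
Then T_BC = 0.624869 × 101.766 = 63.59 lb.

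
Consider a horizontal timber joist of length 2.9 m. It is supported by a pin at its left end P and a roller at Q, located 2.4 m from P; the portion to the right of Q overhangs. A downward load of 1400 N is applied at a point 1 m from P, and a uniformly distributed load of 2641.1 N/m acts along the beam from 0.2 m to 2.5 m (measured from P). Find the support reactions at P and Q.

Resultant of the distributed load: 2641.1 × 2.3 = 6074.53 N at 1.35 m from P.
ΣM about P: Q_y·2.4 − 1400·1 − (2641.1·2.3)·1.35 = 0 → Q_y = 9600.6155/2.4 = 4000.26 ≈ 4000 N.
ΣF_y = 0: P_y + 4000.26 − 1400 − 2641.1·2.3 = 0 → P_y = 3474 N.
ΣF_x = 0: no horizontal applied forces, so P_x = 0.

P_x = 0, P_y = 3474 N, Q_y = 4000 N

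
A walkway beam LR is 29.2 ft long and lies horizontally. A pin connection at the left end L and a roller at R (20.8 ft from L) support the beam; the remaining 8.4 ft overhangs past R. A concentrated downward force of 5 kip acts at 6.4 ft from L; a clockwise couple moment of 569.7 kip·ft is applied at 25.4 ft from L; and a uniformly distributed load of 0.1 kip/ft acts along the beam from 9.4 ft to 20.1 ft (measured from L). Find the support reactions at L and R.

Resultant of the distributed load: 0.1 × 10.7 = 1.07 kip at 14.75 ft from L.
Moments about L: R_y·20.8 − 5·6.4 − 569.7 − (0.1·10.7)·14.75 = 0 → R_y = 617.4825/20.8 = 29.6867 ≈ 29.69 kip.
ΣF_y = 0: L_y + 29.6867 − 5 − 0.1·10.7 = 0 → L_y = -23.62 kip.
ΣF_x = 0: no horizontal applied forces, so L_x = 0.

L_x = 0, L_y = -23.62 kip, R_y = 29.69 kip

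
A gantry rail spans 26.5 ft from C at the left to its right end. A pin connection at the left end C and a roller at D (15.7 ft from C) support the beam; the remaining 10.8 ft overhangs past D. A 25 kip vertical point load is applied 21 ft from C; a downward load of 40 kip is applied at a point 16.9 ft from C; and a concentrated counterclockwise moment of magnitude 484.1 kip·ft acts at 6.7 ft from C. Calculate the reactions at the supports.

Moments about C: D_y·15.7 − 25·21 − 40·16.9 + 484.1 = 0 → D_y = 716.9/15.7 = 45.6624 ≈ 45.66 kip.
ΣF_y = 0: C_y + 45.6624 − 25 − 40 = 0 → C_y = 19.34 kip.
ΣF_x = 0: no horizontal applied forces, so C_x = 0.

C_x = 0, C_y = 19.34 kip, D_y = 45.66 kip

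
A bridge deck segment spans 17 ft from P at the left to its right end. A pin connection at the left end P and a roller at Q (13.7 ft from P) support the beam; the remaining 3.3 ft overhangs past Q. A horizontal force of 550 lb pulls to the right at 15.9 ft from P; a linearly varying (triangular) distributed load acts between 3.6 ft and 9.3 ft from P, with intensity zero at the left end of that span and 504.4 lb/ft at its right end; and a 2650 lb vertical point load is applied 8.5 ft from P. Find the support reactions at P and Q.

P_x = -550.0 lb, P_y = 1667 lb, Q_y = 2421 lb

Resultant of the triangular load: ½ × 504.4 × 5.7 = 1437.54 lb, acting at 7.4 ft from P (one-third of the span from the peak).
ΣM about P: Q_y·13.7 − (½·504.4·5.7)·7.4 − 2650·8.5 = 0 → Q_y = 33162.796/13.7 = 2420.64 ≈ 2421 lb.
ΣF_y = 0: P_y + 2420.64 − ½·504.4·5.7 − 2650 = 0 → P_y = 1667 lb.
ΣF_x = 0: P_x + 550 = 0 → P_x = -550.0 lb.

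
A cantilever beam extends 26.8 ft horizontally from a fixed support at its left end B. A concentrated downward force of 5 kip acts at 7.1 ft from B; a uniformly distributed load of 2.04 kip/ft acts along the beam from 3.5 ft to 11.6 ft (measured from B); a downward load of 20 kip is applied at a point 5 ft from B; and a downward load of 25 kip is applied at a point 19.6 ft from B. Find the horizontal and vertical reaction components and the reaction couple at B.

B_x = 0, B_y = 66.52 kip, M_B = 750.3 kip·ft

Resultant of the distributed load: 2.04 × 8.1 = 16.524 kip at 7.55 ft from B.
ΣF_x = 0: B_x = 0.
ΣF_y = 0: B_y − 5 − 2.04·8.1 − 20 − 25 = 0 → B_y = 66.52 kip.
ΣM about B: M_B − 5·7.1 − (2.04·8.1)·7.55 − 20·5 − 25·19.6 = 0 → M_B = 750.3 kip·ft.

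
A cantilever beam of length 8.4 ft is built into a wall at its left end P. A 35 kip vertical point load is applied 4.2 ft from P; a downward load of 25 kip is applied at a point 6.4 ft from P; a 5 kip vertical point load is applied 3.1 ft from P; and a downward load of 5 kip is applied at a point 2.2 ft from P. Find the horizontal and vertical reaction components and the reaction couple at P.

ΣF_x = 0: P_x = 0.
ΣF_y = 0: P_y − 35 − 25 − 5 − 5 = 0 → P_y = 70.00 kip.
ΣM about P: M_P − 35·4.2 − 25·6.4 − 5·3.1 − 5·2.2 = 0 → M_P = 333.5 kip·ft.

P_x = 0, P_y = 70.00 kip, M_P = 333.5 kip·ft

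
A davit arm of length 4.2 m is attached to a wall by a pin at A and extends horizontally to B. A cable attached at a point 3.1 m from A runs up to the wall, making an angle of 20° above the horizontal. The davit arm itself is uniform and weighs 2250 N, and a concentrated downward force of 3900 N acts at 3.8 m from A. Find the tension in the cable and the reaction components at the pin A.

T = 18430 N, A_x = 17320 N, A_y = -154.8 N

ΣM about A: T·sin20°·3.1 − 2250·2.1 − 3900·3.8 = 0 → T = 19545/(3.1·0.34202) = 18434.1 ≈ 18430 N.
ΣF_x = 0: A_x − T·cos20° = 0 → A_x = 18434.1 × 0.939693 = 17320 N.
ΣF_y = 0: A_y + T·sin20° − 2250 − 3900 = 0 → A_y = 6150 − 18434.1 × 0.34202 = -154.8 N.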